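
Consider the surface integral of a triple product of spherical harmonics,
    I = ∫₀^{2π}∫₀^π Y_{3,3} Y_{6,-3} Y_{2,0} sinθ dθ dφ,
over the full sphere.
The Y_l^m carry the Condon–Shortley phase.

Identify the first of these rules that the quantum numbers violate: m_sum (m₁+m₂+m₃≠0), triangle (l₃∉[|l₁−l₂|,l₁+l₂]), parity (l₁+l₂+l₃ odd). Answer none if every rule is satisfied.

triangle

Σmᵢ = 0  ✓
l₃∈[|l₁−l₂|,l₁+l₂]=[3,9], have l₃=2  ✗
Σlᵢ = 11 ⇒ odd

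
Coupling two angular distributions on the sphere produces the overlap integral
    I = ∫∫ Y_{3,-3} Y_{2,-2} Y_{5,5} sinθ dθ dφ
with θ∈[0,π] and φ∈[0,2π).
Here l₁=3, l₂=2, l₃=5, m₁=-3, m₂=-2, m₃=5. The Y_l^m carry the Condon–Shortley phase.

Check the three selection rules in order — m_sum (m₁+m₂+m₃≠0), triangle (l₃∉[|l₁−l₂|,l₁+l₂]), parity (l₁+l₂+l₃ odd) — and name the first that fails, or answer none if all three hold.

none

azimuthal sum: -3 − 2 + 5 = 0  ✓
1 ≤ 5 ≤ 5 (triangle on l)  ✓
L = 3 + 2 + 5 = 10 (even)  ✓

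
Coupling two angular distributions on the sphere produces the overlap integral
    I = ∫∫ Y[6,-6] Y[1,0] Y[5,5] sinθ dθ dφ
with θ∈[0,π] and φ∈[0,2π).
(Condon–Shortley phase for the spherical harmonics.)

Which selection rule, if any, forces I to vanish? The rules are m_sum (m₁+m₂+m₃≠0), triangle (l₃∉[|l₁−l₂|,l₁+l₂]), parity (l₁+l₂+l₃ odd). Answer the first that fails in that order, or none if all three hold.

Σmᵢ = -1  ✗
l₃∈[|l₁−l₂|,l₁+l₂]=[5,7], have l₃=5
Σlᵢ = 12 ⇒ even

m_sum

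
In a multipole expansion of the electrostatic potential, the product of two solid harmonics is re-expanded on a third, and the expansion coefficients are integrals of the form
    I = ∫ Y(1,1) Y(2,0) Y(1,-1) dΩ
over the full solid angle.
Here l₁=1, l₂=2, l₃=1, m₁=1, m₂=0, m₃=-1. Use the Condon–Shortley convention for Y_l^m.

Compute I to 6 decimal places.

Checks pass: Σm=0; 4 even; l₃=1∈[1,3].
(2·1+1)(2·2+1)(2·1+1) = 45
Δ: 2! 0! 2! / 5! → 1/30
sum: t=1:−1/1 = -1/1
3j²(1 2 1; 0 0 0) = Δ·Π!·Σ² = 2/15  (sign +1)
sum: t=0:+1/4 = 1/4
3j²(1 2 1; 1 0 -1) = Δ·Π!·Σ² = 1/30  (sign +1)
combine: 4πI² = 45·2/15·1/30 = 1/5
take √, sign +1: I = 0.12615663

0.126157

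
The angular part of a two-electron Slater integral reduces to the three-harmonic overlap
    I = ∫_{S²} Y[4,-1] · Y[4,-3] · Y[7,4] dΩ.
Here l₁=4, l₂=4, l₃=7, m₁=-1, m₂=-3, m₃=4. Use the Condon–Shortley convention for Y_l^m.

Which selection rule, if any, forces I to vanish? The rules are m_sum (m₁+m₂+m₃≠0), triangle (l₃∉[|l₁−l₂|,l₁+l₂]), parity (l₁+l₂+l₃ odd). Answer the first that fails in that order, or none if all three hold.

parity

m₁+m₂+m₃ = -1 − 3 + 4 = 0  ✓
triangle: |4−4|=0 ≤ l₃=7 ≤ 4+4=8  ✓
parity: l₁+l₂+l₃ = 15 is odd  ✗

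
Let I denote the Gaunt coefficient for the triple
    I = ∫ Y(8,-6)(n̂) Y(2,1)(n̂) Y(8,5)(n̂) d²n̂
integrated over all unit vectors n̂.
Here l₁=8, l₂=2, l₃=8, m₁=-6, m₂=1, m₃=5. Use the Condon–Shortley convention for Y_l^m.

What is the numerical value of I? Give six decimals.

Checks pass: Σm=0; 18 even; l₃=8∈[6,10].
(2·8+1)(2·2+1)(2·8+1) = 1445
Δ: 2! 14! 2! / 19! → 1/348840
sum: t=0:+1/116121600 t=1:−1/25401600 t=2:+1/116121600 = -1/45158400
3j²(8 2 8; 0 0 0) = Δ·Π!·Σ² = 24/1615  (sign -1)
sum: t=1:−1/12454041600 t=2:+1/1916006400 = 1/2264371200
3j²(8 2 8; -6 1 5) = Δ·Π!·Σ² = 847/38760  (sign -1)
combine: 4πI² = 1445·24/1615·847/38760 = 847/1805
take √, sign +1: I = 0.19324051

0.193241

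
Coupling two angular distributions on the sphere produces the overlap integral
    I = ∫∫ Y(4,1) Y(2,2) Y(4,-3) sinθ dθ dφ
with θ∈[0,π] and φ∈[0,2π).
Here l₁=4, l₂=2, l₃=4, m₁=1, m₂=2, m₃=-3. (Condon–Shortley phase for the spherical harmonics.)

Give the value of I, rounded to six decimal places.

0.159270

m-sum 0 ✓  L=10 even ✓  2≤4≤6 ✓
Π(2lᵢ+1) = 9×5×9 = 405
triangle coeff Δ(4,2,4) = 1/13860
Σ_t [0,2]: t=0:+1/192 t=1:−1/36 t=2:+1/192 = -5/288
(3j)²=20/693 [(4 2 4; 0 0 0)], sign=-1
Σ_t [2,2]: t=2:+1/480 = 1/480
(3j)²=3/110 [(4 2 4; 1 2 -3)], sign=-1
⇒ 4πI² = 270/847
I = (+1)√(270/847/(4π)) = 0.15927046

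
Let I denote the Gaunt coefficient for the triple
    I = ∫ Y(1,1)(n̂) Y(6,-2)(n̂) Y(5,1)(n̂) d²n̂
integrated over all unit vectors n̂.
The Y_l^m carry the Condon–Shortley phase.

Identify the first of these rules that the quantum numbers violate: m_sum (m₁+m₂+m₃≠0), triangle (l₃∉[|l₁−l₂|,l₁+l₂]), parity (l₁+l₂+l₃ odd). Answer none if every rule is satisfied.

none

azimuthal sum: 1 − 2 + 1 = 0  ✓
5 ≤ 5 ≤ 7 (triangle on l)  ✓
L = 1 + 6 + 5 = 12 (even)  ✓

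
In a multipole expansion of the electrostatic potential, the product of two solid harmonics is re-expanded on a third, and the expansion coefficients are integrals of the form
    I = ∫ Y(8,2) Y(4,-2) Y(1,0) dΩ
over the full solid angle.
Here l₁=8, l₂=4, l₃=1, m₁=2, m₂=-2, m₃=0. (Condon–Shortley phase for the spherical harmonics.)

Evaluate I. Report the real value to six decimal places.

l₃=1 ∉ [4,12] — triangle fails ⇒ I = 0

0.000000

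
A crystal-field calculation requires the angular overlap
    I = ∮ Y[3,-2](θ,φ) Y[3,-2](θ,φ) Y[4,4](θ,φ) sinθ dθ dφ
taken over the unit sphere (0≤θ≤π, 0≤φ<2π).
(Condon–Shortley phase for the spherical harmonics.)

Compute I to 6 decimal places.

0.214561

m-sum 0 ✓  L=10 even ✓  0≤4≤6 ✓
Π(2lᵢ+1) = 7×7×9 = 441
triangle coeff Δ(3,3,4) = 1/34650
Σ_t [0,2]: t=0:+1/72 t=1:−1/16 t=2:+1/72 = -5/144
(3j)²=2/77 [(3 3 4; 0 0 0)], sign=-1
Σ_t [1,1]: t=1:−1/576 = -1/576
(3j)²=5/99 [(3 3 4; -2 -2 4)], sign=-1
⇒ 4πI² = 70/121
I = (+1)√(70/121/(4π)) = 0.21456131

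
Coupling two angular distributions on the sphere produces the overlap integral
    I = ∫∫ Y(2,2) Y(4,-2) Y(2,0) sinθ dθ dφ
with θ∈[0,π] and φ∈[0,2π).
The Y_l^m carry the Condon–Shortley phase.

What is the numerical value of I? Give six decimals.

0.156078

m-sum 0 ✓  L=8 even ✓  2≤2≤6 ✓
Π(2lᵢ+1) = 5×9×5 = 225
triangle coeff Δ(2,4,2) = 1/630
Σ_t [2,2]: t=2:+1/16 = 1/16
(3j)²=2/35 [(2 4 2; 0 0 0)], sign=+1
Σ_t [0,0]: t=0:+1/96 = 1/96
(3j)²=1/42 [(2 4 2; 2 -2 0)], sign=+1
⇒ 4πI² = 15/49
I = (+1)√(15/49/(4π)) = 0.15607835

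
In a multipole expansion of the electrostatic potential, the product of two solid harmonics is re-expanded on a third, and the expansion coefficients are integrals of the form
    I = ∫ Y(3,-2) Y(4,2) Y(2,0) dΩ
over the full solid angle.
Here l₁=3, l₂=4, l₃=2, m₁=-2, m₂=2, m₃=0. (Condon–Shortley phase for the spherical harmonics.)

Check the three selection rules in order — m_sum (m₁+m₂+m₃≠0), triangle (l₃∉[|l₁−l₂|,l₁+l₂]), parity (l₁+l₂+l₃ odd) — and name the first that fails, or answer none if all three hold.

m₁+m₂+m₃ = -2 + 2 + 0 = 0  ✓
triangle: |3−4|=1 ≤ l₃=2 ≤ 3+4=7  ✓
parity: l₁+l₂+l₃ = 9 is odd  ✗

parity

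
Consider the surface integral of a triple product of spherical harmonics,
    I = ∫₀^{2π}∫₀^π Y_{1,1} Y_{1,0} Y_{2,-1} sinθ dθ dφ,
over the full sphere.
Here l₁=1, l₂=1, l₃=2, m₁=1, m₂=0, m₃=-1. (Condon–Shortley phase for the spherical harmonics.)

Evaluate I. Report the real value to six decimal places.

-0.218510

Checks pass: Σm=0; 4 even; l₃=2∈[0,2].
(2·1+1)(2·1+1)(2·2+1) = 45
Δ: 0! 2! 2! / 5! → 1/30
sum: t=0:+1/1 = 1/1
3j²(1 1 2; 0 0 0) = Δ·Π!·Σ² = 2/15  (sign +1)
sum: t=0:+1/2 = 1/2
3j²(1 1 2; 1 0 -1) = Δ·Π!·Σ² = 1/10  (sign -1)
combine: 4πI² = 45·2/15·1/10 = 3/5
take √, sign -1: I = -0.21850969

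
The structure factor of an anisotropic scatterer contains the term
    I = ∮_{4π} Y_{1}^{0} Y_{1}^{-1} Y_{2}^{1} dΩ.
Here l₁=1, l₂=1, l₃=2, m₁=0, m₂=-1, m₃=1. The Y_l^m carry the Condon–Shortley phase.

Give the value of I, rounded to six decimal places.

Rules hold: Σm=0, L=4 even, 0≤2≤2.
N = 3·3·5 = 45
Δ = 0!·2!·2!/5! = 1/30
Racah Σ t=0..0: t=0:+1/1 = 1/1
⇒ 3j(1 1 2; 0 0 0)² = 2/15, sgn +1
Racah Σ t=0..0: t=0:+1/2 = 1/2
⇒ 3j(1 1 2; 0 -1 1)² = 1/10, sgn -1
4πI² = N·(3j₀)²·(3jₘ)² = 3/5
I = -1·√(0.6/4π) = -0.21850969

-0.218510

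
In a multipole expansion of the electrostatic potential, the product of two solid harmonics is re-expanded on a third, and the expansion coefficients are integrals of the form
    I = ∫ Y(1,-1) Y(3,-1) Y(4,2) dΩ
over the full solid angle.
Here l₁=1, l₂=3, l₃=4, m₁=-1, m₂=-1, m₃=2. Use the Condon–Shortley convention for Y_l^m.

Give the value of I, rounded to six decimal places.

Rules hold: Σm=0, L=8 even, 2≤4≤4.
N = 3·7·9 = 189
Δ = 0!·2!·6!/9! = 1/252
Racah Σ t=0..0: t=0:+1/36 = 1/36
⇒ 3j(1 3 4; 0 0 0)² = 4/63, sgn +1
Racah Σ t=0..0: t=0:+1/96 = 1/96
⇒ 3j(1 3 4; -1 -1 2)² = 5/84, sgn +1
4πI² = N·(3j₀)²·(3jₘ)² = 5/7
I = +1·√(0.714286/4π) = 0.23841361

0.238414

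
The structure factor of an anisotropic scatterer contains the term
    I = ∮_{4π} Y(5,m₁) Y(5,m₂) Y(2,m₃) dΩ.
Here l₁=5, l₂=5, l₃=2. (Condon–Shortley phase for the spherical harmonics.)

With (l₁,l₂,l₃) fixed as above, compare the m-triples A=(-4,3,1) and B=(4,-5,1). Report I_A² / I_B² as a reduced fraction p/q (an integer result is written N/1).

Same 5,5,2: normalisation and zero-m 3j drop out of the ratio.
A: Δ: 8! 2! 2! / 13! → 1/38610; sum: t=7:−1/10080 t=8:+1/80640 = -1/11520; 3j²(5 5 2; -4 3 1) = Δ·Π!·Σ² = 49/1430  (sign +1)
B: Δ: 8! 2! 2! / 13! → 1/38610; sum: t=0:+1/80640 = 1/80640; 3j²(5 5 2; 4 -5 1) = Δ·Π!·Σ² = 9/286  (sign -1)
I_A²/I_B² = (49/1430)/(9/286) = 49/45

49/45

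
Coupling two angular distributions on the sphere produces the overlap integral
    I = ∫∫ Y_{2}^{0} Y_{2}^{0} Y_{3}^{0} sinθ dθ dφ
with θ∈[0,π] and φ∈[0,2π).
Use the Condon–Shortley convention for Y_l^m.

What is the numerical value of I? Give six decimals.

l₁+l₂+l₃=7 is odd: 3j(l;000)=0 ⇒ I=0

0.000000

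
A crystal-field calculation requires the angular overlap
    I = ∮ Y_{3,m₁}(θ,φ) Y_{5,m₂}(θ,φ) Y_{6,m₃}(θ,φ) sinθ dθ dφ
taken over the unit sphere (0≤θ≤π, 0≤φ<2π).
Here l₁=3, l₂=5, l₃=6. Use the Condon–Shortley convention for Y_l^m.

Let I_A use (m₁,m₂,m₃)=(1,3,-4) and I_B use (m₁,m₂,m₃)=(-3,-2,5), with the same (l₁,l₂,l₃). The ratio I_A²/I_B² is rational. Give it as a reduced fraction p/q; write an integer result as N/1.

5/11

l's match ⇒ only the (l;m) 3-j factors differ between A and B.
A: triangle coeff Δ(3,5,6) = 1/675675; Σ_t [0,2]: t=0:+1/322560 t=1:−1/30240 t=2:+1/69120 = -1/64512; (3j)²=10/1001 [(3 5 6; 1 3 -4)], sign=-1
B: triangle coeff Δ(3,5,6) = 1/675675; Σ_t [2,2]: t=2:+1/241920 = 1/241920; (3j)²=2/91 [(3 5 6; -3 -2 5)], sign=-1
I_A²/I_B² = (10/1001)/(2/91) = 5/11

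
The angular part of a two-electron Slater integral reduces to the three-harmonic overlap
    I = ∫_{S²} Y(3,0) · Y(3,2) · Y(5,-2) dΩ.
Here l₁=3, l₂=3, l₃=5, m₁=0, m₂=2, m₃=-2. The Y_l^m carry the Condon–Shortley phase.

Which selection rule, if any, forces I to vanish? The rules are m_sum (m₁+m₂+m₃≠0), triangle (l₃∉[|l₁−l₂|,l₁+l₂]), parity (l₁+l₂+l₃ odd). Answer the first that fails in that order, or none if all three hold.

Σmᵢ = 0  ✓
l₃∈[|l₁−l₂|,l₁+l₂]=[0,6], have l₃=5  ✓
Σlᵢ = 11 ⇒ odd  ✗

parity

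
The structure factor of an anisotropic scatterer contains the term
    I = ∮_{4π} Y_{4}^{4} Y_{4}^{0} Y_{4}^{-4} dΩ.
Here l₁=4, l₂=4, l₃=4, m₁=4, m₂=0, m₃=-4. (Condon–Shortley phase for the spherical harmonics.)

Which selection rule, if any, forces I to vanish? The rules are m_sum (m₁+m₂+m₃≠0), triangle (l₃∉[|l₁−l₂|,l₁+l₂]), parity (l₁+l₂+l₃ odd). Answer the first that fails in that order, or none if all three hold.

m₁+m₂+m₃ = 4 + 0 − 4 = 0  ✓
triangle: |4−4|=0 ≤ l₃=4 ≤ 4+4=8  ✓
parity: l₁+l₂+l₃ = 12 is even  ✓

none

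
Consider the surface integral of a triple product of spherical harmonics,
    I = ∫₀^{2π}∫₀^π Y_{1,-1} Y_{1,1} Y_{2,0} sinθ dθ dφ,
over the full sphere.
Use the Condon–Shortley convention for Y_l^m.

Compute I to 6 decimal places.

0.126157

Rules hold: Σm=0, L=4 even, 0≤2≤2.
N = 3·3·5 = 45
Δ = 0!·2!·2!/5! = 1/30
Racah Σ t=0..0: t=0:+1/1 = 1/1
⇒ 3j(1 1 2; 0 0 0)² = 2/15, sgn +1
Racah Σ t=0..0: t=0:+1/4 = 1/4
⇒ 3j(1 1 2; -1 1 0)² = 1/30, sgn +1
4πI² = N·(3j₀)²·(3jₘ)² = 1/5
I = +1·√(0.2/4π) = 0.12615663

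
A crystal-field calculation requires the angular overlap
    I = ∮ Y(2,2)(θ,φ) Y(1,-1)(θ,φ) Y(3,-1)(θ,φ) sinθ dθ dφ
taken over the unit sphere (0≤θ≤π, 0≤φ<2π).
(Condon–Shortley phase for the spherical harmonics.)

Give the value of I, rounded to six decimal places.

-0.082589

Rules hold: Σm=0, L=6 even, 1≤3≤3.
N = 5·3·7 = 105
Δ = 0!·4!·2!/7! = 1/105
Racah Σ t=0..0: t=0:+1/4 = 1/4
⇒ 3j(2 1 3; 0 0 0)² = 3/35, sgn -1
Racah Σ t=0..0: t=0:+1/48 = 1/48
⇒ 3j(2 1 3; 2 -1 -1)² = 1/105, sgn +1
4πI² = N·(3j₀)²·(3jₘ)² = 3/35
I = -1·√(0.0857143/4π) = -0.08258890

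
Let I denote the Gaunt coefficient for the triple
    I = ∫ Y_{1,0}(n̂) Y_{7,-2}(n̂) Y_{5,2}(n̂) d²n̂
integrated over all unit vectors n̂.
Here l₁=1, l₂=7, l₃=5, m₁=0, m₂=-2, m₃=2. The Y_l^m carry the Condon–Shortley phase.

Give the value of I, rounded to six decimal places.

|1−7|≤5≤1+7 violated ⇒ I = 0

0.000000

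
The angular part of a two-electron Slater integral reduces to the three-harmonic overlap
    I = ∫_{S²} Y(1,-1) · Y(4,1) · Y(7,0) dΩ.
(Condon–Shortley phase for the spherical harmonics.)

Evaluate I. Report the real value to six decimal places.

triangle: need 3≤l₃≤5, have 7; I=0

0.000000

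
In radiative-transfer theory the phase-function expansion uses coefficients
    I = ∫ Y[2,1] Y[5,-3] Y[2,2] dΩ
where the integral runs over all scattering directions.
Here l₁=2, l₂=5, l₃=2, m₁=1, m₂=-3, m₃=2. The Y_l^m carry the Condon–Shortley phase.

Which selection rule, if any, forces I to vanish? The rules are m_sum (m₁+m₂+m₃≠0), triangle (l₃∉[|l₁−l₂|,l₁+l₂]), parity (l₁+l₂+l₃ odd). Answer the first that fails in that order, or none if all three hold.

triangle

m₁+m₂+m₃ = 1 − 3 + 2 = 0  ✓
triangle: |2−5|=3 ≤ l₃=2 ≤ 2+5=7  ✗
parity: l₁+l₂+l₃ = 9 is odd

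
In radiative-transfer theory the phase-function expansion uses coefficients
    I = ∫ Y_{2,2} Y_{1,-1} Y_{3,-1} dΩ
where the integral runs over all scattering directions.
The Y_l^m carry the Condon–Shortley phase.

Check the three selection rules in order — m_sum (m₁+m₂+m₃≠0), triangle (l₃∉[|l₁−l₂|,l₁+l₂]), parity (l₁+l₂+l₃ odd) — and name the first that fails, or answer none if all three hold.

azimuthal sum: 2 − 1 − 1 = 0  ✓
1 ≤ 3 ≤ 3 (triangle on l)  ✓
L = 2 + 1 + 3 = 6 (even)  ✓

none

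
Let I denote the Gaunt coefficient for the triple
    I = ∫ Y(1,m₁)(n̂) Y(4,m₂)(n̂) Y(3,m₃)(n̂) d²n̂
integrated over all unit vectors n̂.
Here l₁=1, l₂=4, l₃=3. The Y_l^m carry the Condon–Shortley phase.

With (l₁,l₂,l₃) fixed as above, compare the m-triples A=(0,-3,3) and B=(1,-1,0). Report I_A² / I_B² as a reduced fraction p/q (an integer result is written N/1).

7/10

Shared (l₁,l₂,l₃)=(1,4,3): N and (l;000)² cancel in I_A²/I_B².
A: Δ = 2!·0!·6!/9! = 1/252; Racah Σ t=1..1: t=1:−1/720 = -1/720; ⇒ 3j(1 4 3; 0 -3 3)² = 1/36, sgn -1
B: Δ = 2!·0!·6!/9! = 1/252; Racah Σ t=0..0: t=0:+1/72 = 1/72; ⇒ 3j(1 4 3; 1 -1 0)² = 5/126, sgn -1
I_A²/I_B² = (1/36)/(5/126) = 7/10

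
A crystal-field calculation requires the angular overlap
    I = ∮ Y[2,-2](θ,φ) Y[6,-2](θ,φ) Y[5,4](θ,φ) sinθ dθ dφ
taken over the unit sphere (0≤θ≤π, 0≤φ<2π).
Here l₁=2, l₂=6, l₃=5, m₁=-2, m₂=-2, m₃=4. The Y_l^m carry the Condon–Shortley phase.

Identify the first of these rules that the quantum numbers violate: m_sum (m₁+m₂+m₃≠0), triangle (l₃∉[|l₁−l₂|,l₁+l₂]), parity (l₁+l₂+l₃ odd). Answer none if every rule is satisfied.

azimuthal sum: -2 − 2 + 4 = 0  ✓
4 ≤ 5 ≤ 8 (triangle on l)  ✓
L = 2 + 6 + 5 = 13 (odd)  ✗

parity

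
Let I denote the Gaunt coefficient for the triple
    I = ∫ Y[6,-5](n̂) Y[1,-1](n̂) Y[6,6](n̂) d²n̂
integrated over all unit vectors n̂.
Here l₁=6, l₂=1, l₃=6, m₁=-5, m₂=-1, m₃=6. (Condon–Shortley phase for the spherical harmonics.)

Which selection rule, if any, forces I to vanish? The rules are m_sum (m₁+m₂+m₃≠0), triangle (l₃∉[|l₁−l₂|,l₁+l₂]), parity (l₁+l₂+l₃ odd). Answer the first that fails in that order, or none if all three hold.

parity

azimuthal sum: -5 − 1 + 6 = 0  ✓
5 ≤ 6 ≤ 7 (triangle on l)  ✓
L = 6 + 1 + 6 = 13 (odd)  ✗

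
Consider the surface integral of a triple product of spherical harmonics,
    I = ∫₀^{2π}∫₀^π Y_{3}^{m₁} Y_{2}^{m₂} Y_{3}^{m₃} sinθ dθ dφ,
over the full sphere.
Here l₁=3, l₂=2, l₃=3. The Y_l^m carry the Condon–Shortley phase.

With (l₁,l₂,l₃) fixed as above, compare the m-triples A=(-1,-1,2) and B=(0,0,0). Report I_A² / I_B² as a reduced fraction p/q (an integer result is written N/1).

15/16

Same 3,2,3: normalisation and zero-m 3j drop out of the ratio.
A: Δ: 2! 4! 2! / 9! → 1/3780; sum: t=0:+1/48 t=1:−1/12 = -1/16; 3j²(3 2 3; -1 -1 2) = Δ·Π!·Σ² = 1/28  (sign +1)
B: Δ: 2! 4! 2! / 9! → 1/3780; sum: t=0:+1/24 t=1:−1/4 t=2:+1/24 = -1/6; 3j²(3 2 3; 0 0 0) = Δ·Π!·Σ² = 4/105  (sign +1)
I_A²/I_B² = (1/28)/(4/105) = 15/16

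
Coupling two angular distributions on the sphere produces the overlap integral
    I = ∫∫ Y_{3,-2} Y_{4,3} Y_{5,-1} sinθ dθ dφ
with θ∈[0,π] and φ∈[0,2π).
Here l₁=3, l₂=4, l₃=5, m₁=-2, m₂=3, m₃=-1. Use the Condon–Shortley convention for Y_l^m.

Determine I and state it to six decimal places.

0.160929

m-sum 0 ✓  L=12 even ✓  1≤5≤7 ✓
Π(2lᵢ+1) = 7×9×11 = 693
triangle coeff Δ(3,4,5) = 1/180180
Σ_t [0,2]: t=0:+1/576 t=1:−1/144 t=2:+1/576 = -1/288
(3j)²=20/1001 [(3 4 5; 0 0 0)], sign=+1
Σ_t [1,2]: t=1:−1/17280 t=2:+1/1440 = 11/17280
(3j)²=11/468 [(3 4 5; -2 3 -1)], sign=+1
⇒ 4πI² = 55/169
I = (+1)√(55/169/(4π)) = 0.16092854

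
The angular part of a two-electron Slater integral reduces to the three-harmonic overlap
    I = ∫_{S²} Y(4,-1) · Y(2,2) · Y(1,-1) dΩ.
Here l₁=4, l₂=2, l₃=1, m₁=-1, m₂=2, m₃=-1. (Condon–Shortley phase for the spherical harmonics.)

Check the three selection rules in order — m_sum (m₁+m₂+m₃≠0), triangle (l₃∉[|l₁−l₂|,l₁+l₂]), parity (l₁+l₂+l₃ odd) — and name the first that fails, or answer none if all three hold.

azimuthal sum: -1 + 2 − 1 = 0  ✓
2 ≤ 1 ≤ 6 (triangle on l)  ✗
L = 4 + 2 + 1 = 7 (odd)

triangle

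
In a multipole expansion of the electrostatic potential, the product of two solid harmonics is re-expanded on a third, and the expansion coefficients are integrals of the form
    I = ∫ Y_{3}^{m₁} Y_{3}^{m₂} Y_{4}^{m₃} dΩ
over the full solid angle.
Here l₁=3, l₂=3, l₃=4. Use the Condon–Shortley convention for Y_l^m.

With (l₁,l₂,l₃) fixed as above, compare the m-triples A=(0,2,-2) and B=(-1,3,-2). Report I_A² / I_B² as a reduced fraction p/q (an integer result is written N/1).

1/18

Shared (l₁,l₂,l₃)=(3,3,4): N and (l;000)² cancel in I_A²/I_B².
A: Δ = 2!·4!·4!/11! = 1/34650; Racah Σ t=1..2: t=1:−1/96 t=2:+1/72 = 1/288; ⇒ 3j(3 3 4; 0 2 -2)² = 1/462, sgn +1
B: Δ = 2!·4!·4!/11! = 1/34650; Racah Σ t=2..2: t=2:+1/192 = 1/192; ⇒ 3j(3 3 4; -1 3 -2)² = 3/77, sgn +1
I_A²/I_B² = (1/462)/(3/77) = 1/18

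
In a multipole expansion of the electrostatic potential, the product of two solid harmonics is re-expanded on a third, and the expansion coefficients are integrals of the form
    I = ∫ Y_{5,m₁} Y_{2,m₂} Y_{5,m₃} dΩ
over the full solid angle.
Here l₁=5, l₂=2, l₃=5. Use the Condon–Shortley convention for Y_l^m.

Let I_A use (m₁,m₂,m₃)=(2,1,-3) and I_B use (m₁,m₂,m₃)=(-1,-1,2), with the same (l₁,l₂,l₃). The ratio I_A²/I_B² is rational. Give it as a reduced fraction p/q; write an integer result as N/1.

l's match ⇒ only the (l;m) 3-j factors differ between A and B.
A: triangle coeff Δ(5,2,5) = 1/38610; Σ_t [1,2]: t=1:−1/2880 t=2:+1/10080 = -1/4032; (3j)²=10/429 [(5 2 5; 2 1 -3)], sign=-1
B: triangle coeff Δ(5,2,5) = 1/38610; Σ_t [0,1]: t=0:+1/2880 t=1:−1/1440 = -1/2880; (3j)²=7/715 [(5 2 5; -1 -1 2)], sign=+1
I_A²/I_B² = (10/429)/(7/715) = 50/21

50/21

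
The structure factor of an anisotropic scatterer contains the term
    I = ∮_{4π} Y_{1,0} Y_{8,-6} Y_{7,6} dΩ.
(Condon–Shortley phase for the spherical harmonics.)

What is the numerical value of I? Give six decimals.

0.161907

m-sum 0 ✓  L=16 even ✓  7≤7≤9 ✓
Π(2lᵢ+1) = 3×17×15 = 765
triangle coeff Δ(1,8,7) = 1/2040
Σ_t [1,1]: t=1:−1/25401600 = -1/25401600
(3j)²=8/255 [(1 8 7; 0 0 0)], sign=+1
Σ_t [1,1]: t=1:−1/6227020800 = -1/6227020800
(3j)²=7/510 [(1 8 7; 0 -6 6)], sign=+1
⇒ 4πI² = 28/85
I = (+1)√(28/85/(4π)) = 0.16190663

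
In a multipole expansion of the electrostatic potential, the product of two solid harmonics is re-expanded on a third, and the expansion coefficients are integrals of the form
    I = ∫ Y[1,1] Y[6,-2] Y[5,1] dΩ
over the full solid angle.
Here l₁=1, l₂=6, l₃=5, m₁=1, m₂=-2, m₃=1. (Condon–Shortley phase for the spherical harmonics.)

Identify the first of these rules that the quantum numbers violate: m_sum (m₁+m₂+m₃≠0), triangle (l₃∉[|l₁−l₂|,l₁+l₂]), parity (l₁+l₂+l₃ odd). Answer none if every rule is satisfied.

none

azimuthal sum: 1 − 2 + 1 = 0  ✓
5 ≤ 5 ≤ 7 (triangle on l)  ✓
L = 1 + 6 + 5 = 12 (even)  ✓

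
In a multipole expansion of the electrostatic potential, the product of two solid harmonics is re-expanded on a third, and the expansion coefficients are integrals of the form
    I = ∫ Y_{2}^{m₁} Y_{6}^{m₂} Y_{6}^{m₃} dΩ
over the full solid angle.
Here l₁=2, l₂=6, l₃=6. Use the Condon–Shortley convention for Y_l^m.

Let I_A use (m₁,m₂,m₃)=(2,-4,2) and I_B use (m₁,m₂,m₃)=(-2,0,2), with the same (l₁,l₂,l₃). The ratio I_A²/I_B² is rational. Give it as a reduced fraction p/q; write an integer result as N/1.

9/14

Shared (l₁,l₂,l₃)=(2,6,6): N and (l;000)² cancel in I_A²/I_B².
A: Δ = 2!·2!·10!/15! = 1/90090; Racah Σ t=0..0: t=0:+1/322560 = 1/322560; ⇒ 3j(2 6 6; 2 -4 2)² = 18/1001, sgn +1
B: Δ = 2!·2!·10!/15! = 1/90090; Racah Σ t=2..2: t=2:+1/69120 = 1/69120; ⇒ 3j(2 6 6; -2 0 2)² = 4/143, sgn +1
I_A²/I_B² = (18/1001)/(4/143) = 9/14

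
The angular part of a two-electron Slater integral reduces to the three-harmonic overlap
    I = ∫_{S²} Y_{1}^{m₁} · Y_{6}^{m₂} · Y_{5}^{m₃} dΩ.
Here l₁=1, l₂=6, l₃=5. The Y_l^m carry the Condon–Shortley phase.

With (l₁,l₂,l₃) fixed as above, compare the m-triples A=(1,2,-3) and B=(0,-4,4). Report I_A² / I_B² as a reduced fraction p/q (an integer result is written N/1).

l's match ⇒ only the (l;m) 3-j factors differ between A and B.
A: triangle coeff Δ(1,6,5) = 1/858; Σ_t [0,0]: t=0:+1/161280 = 1/161280; (3j)²=1/143 [(1 6 5; 1 2 -3)], sign=+1
B: triangle coeff Δ(1,6,5) = 1/858; Σ_t [1,1]: t=1:−1/362880 = -1/362880; (3j)²=10/429 [(1 6 5; 0 -4 4)], sign=+1
I_A²/I_B² = (1/143)/(10/429) = 3/10

3/10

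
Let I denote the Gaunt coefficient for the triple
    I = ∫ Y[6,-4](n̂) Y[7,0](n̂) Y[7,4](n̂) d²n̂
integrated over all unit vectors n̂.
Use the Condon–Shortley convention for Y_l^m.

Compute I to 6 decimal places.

0.012650

Rules hold: Σm=0, L=20 even, 1≤7≤13.
N = 13·15·15 = 2925
Δ = 6!·6!·8!/21! = 1/2444321880
Racah Σ t=0..6: t=0:+1/2612736000 t=1:−1/20736000 t=2:+1/1658880 t=3:−1/746496 t=4:+1/1658880 t=5:−1/20736000 t=6:+1/2612736000 = -1/4354560
⇒ 3j(6 7 7; 0 0 0)² = 1000/138567, sgn +1
Racah Σ t=4..6: t=4:+1/24883200 t=5:−1/20736000 t=6:+1/174182400 = -1/435456000
⇒ 3j(6 7 7; -4 0 4)² = 2/20995, sgn +1
4πI² = N·(3j₀)²·(3jₘ)² = 30000/14919047
I = +1·√(0.00201085/4π) = 0.01264984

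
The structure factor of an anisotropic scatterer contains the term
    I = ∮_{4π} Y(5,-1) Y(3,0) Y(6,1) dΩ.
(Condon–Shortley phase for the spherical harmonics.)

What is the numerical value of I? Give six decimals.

-0.123080

m-sum 0 ✓  L=14 even ✓  2≤6≤8 ✓
Π(2lᵢ+1) = 11×7×13 = 1001
triangle coeff Δ(5,3,6) = 1/675675
Σ_t [0,2]: t=0:+1/8640 t=1:−1/2304 t=2:+1/8640 = -7/34560
(3j)²=7/429 [(5 3 6; 0 0 0)], sign=-1
Σ_t [0,2]: t=0:+1/17280 t=1:−1/2880 t=2:+1/6912 = -1/6912
(3j)²=5/429 [(5 3 6; -1 0 1)], sign=+1
⇒ 4πI² = 245/1287
I = (-1)√(245/1287/(4π)) = -0.12308038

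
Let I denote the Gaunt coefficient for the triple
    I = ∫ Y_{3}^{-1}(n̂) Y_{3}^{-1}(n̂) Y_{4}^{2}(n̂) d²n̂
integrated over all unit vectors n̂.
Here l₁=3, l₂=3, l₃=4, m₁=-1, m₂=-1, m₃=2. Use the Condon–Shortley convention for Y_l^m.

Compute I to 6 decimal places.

0.162193

m-sum 0 ✓  L=10 even ✓  0≤4≤6 ✓
Π(2lᵢ+1) = 7×7×9 = 441
triangle coeff Δ(3,3,4) = 1/34650
Σ_t [0,2]: t=0:+1/72 t=1:−1/16 t=2:+1/72 = -5/144
(3j)²=2/77 [(3 3 4; 0 0 0)], sign=-1
Σ_t [0,2]: t=0:+1/192 t=1:−1/36 t=2:+1/192 = -5/288
(3j)²=20/693 [(3 3 4; -1 -1 2)], sign=-1
⇒ 4πI² = 40/121
I = (+1)√(40/121/(4π)) = 0.16219310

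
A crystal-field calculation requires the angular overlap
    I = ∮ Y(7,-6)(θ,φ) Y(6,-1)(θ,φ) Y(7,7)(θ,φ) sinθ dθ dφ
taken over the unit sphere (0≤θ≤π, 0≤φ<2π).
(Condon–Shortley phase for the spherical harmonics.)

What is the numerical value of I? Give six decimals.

-0.136353

m-sum 0 ✓  L=20 even ✓  1≤7≤13 ✓
Π(2lᵢ+1) = 15×13×15 = 2925
triangle coeff Δ(7,6,7) = 1/2444321880
Σ_t [0,6]: t=0:+1/2612736000 t=1:−1/20736000 t=2:+1/1658880 t=3:−1/746496 t=4:+1/1658880 t=5:−1/20736000 t=6:+1/2612736000 = -1/4354560
(3j)²=1000/138567 [(7 6 7; 0 0 0)], sign=+1
Σ_t [5,5]: t=5:−1/3483648000 = -1/3483648000
(3j)²=143/12920 [(7 6 7; -6 -1 7)], sign=-1
⇒ 4πI² = 24375/104329
I = (-1)√(24375/104329/(4π)) = -0.13635305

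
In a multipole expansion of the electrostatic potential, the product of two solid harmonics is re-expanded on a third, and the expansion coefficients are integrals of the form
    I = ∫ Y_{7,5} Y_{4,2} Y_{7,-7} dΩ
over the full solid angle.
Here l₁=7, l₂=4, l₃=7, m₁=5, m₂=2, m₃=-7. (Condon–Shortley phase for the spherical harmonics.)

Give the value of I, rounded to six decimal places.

Checks pass: Σm=0; 18 even; l₃=7∈[3,11].
(2·7+1)(2·4+1)(2·7+1) = 2025
Δ: 4! 10! 4! / 19! → 1/58198140
sum: t=0:+1/17418240 t=1:−1/622080 t=2:+1/230400 t=3:−1/622080 t=4:+1/17418240 = 1/806400
3j²(7 4 7; 0 0 0) = Δ·Π!·Σ² = 2268/230945  (sign -1)
sum: t=2:+1/348364800 = 1/348364800
3j²(7 4 7; 5 2 -7) = Δ·Π!·Σ² = 11/646  (sign +1)
combine: 4πI² = 2025·2268/230945·11/646 = 459270/1356277
take √, sign -1: I = -0.16415530

-0.164155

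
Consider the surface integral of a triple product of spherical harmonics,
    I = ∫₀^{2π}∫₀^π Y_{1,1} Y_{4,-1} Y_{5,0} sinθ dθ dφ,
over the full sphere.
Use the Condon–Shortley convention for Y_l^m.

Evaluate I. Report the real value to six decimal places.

0.155288

m-sum 0 ✓  L=10 even ✓  3≤5≤5 ✓
Π(2lᵢ+1) = 3×9×11 = 297
triangle coeff Δ(1,4,5) = 1/495
Σ_t [0,0]: t=0:+1/576 = 1/576
(3j)²=5/99 [(1 4 5; 0 0 0)], sign=-1
Σ_t [0,0]: t=0:+1/1440 = 1/1440
(3j)²=2/99 [(1 4 5; 1 -1 0)], sign=-1
⇒ 4πI² = 10/33
I = (+1)√(10/33/(4π)) = 0.15528807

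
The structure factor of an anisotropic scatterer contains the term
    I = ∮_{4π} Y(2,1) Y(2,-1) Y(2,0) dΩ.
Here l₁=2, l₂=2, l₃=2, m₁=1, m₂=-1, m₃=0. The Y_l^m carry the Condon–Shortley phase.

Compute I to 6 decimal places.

Checks pass: Σm=0; 6 even; l₃=2∈[0,4].
(2·2+1)(2·2+1)(2·2+1) = 125
Δ: 2! 2! 2! / 7! → 1/630
sum: t=0:+1/8 t=1:−1/1 t=2:+1/8 = -3/4
3j²(2 2 2; 0 0 0) = Δ·Π!·Σ² = 2/35  (sign -1)
sum: t=0:+1/2 t=1:−1/4 = 1/4
3j²(2 2 2; 1 -1 0) = Δ·Π!·Σ² = 1/70  (sign +1)
combine: 4πI² = 125·2/35·1/70 = 5/49
take √, sign -1: I = -0.09011188

-0.090112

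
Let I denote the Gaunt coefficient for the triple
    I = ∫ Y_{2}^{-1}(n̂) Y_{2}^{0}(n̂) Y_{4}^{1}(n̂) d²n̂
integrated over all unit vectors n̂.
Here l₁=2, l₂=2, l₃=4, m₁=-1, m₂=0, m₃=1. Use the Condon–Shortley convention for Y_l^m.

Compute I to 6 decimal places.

Checks pass: Σm=0; 8 even; l₃=4∈[0,4].
(2·2+1)(2·2+1)(2·4+1) = 225
Δ: 0! 4! 4! / 9! → 1/630
sum: t=0:+1/16 = 1/16
3j²(2 2 4; 0 0 0) = Δ·Π!·Σ² = 2/35  (sign +1)
sum: t=0:+1/24 = 1/24
3j²(2 2 4; -1 0 1) = Δ·Π!·Σ² = 1/21  (sign -1)
combine: 4πI² = 225·2/35·1/21 = 30/49
take √, sign -1: I = -0.22072812

-0.220728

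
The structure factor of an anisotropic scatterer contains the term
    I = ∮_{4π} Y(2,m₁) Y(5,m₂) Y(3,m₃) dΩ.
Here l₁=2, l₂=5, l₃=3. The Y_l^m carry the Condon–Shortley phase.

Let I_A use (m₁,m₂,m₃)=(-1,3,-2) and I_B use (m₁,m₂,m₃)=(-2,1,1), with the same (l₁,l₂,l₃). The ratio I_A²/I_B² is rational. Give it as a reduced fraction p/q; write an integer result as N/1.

112/15

Shared (l₁,l₂,l₃)=(2,5,3): N and (l;000)² cancel in I_A²/I_B².
A: Δ = 4!·0!·6!/11! = 1/2310; Racah Σ t=3..3: t=3:−1/720 = -1/720; ⇒ 3j(2 5 3; -1 3 -2)² = 8/165, sgn +1
B: Δ = 4!·0!·6!/11! = 1/2310; Racah Σ t=4..4: t=4:+1/1152 = 1/1152; ⇒ 3j(2 5 3; -2 1 1)² = 1/154, sgn +1
I_A²/I_B² = (8/165)/(1/154) = 112/15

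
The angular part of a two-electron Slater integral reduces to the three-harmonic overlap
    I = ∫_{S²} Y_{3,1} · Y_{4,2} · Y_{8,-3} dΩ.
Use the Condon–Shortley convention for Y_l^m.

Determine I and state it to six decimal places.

|3−4|≤8≤3+4 violated ⇒ I = 0

0.000000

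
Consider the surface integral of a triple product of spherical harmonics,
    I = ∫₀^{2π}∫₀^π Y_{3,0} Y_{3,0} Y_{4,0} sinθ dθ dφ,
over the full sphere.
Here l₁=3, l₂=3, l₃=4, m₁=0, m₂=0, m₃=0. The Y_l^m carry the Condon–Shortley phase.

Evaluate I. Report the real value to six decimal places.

0.153870

Checks pass: Σm=0; 10 even; l₃=4∈[0,6].
(2·3+1)(2·3+1)(2·4+1) = 441
Δ: 2! 4! 4! / 11! → 1/34650
sum: t=0:+1/72 t=1:−1/16 t=2:+1/72 = -5/144
3j²(3 3 4; 0 0 0) = Δ·Π!·Σ² = 2/77  (sign -1)
(m-triple is (0,0,0) — same symbol as above.)
combine: 4πI² = 441·2/77·2/77 = 36/121
take √, sign +1: I = 0.15386989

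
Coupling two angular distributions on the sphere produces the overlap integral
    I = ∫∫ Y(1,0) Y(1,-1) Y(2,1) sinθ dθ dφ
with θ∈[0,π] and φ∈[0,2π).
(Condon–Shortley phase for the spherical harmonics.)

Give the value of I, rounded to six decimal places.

Rules hold: Σm=0, L=4 even, 0≤2≤2.
N = 3·3·5 = 45
Δ = 0!·2!·2!/5! = 1/30
Racah Σ t=0..0: t=0:+1/1 = 1/1
⇒ 3j(1 1 2; 0 0 0)² = 2/15, sgn +1
Racah Σ t=0..0: t=0:+1/2 = 1/2
⇒ 3j(1 1 2; 0 -1 1)² = 1/10, sgn -1
4πI² = N·(3j₀)²·(3jₘ)² = 3/5
I = -1·√(0.6/4π) = -0.21850969

-0.218510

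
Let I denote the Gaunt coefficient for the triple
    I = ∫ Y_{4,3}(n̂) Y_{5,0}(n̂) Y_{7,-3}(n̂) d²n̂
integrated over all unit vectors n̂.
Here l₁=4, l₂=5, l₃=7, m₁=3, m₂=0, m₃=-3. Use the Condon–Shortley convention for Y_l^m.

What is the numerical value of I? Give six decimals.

0.133348

Rules hold: Σm=0, L=16 even, 1≤7≤9.
N = 9·11·15 = 1485
Δ = 2!·6!·8!/17! = 1/6126120
Racah Σ t=0..2: t=0:+1/69120 t=1:−1/20736 t=2:+1/69120 = -1/51840
⇒ 3j(4 5 7; 0 0 0)² = 280/21879, sgn +1
Racah Σ t=0..1: t=0:+1/172800 t=1:−1/414720 = 7/2073600
⇒ 3j(4 5 7; 3 0 -3)² = 343/29172, sgn +1
4πI² = N·(3j₀)²·(3jₘ)² = 120050/537251
I = +1·√(0.223452/4π) = 0.13334832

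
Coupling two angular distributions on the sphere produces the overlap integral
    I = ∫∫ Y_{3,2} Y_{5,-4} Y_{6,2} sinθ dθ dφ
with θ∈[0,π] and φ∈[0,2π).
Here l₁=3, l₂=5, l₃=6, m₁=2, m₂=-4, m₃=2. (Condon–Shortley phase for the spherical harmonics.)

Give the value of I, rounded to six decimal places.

m-sum 0 ✓  L=14 even ✓  2≤6≤8 ✓
Π(2lᵢ+1) = 7×11×13 = 1001
triangle coeff Δ(3,5,6) = 1/675675
Σ_t [0,2]: t=0:+1/8640 t=1:−1/2304 t=2:+1/8640 = -7/34560
(3j)²=7/429 [(3 5 6; 0 0 0)], sign=-1
Σ_t [0,1]: t=0:+1/60480 t=1:−1/967680 = 1/64512
(3j)²=15/1001 [(3 5 6; 2 -4 2)], sign=+1
⇒ 4πI² = 35/143
I = (-1)√(35/143/(4π)) = -0.13956004

-0.139560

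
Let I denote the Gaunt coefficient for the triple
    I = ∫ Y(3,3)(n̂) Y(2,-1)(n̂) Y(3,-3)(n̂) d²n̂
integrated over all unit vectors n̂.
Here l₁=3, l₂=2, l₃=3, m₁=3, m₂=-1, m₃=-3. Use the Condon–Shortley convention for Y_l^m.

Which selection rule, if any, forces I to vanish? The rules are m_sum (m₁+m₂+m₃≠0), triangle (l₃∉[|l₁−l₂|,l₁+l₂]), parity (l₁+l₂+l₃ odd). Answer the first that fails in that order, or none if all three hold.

azimuthal sum: 3 − 1 − 3 = -1  ✗
1 ≤ 3 ≤ 5 (triangle on l)
L = 3 + 2 + 3 = 8 (even)

m_sum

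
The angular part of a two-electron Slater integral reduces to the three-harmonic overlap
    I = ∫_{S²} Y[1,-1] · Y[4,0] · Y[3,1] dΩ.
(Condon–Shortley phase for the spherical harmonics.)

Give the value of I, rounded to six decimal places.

m-sum 0 ✓  L=8 even ✓  3≤3≤5 ✓
Π(2lᵢ+1) = 3×9×7 = 189
triangle coeff Δ(1,4,3) = 1/252
Σ_t [1,1]: t=1:−1/36 = -1/36
(3j)²=4/63 [(1 4 3; 0 0 0)], sign=+1
Σ_t [2,2]: t=2:+1/96 = 1/96
(3j)²=1/42 [(1 4 3; -1 0 1)], sign=+1
⇒ 4πI² = 2/7
I = (+1)√(2/7/(4π)) = 0.15078601

0.150786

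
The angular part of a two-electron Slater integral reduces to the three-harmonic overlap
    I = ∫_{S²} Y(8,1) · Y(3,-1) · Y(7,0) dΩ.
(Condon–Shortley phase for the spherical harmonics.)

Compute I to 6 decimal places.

Rules hold: Σm=0, L=18 even, 5≤7≤11.
N = 17·7·15 = 1785
Δ = 4!·12!·2!/19! = 1/5290740
Racah Σ t=1..3: t=1:−1/7257600 t=2:+1/2073600 t=3:−1/7257600 = 1/4838400
⇒ 3j(8 3 7; 0 0 0)² = 252/20995, sgn -1
Racah Σ t=0..2: t=0:+1/29030400 t=1:−1/3110400 t=2:+1/4838400 = -1/12441600
⇒ 3j(8 3 7; 1 -1 0)² = 343/125970, sgn +1
4πI² = N·(3j₀)²·(3jₘ)² = 302526/5185765
I = -1·√(0.0583378/4π) = -0.06813496

-0.068135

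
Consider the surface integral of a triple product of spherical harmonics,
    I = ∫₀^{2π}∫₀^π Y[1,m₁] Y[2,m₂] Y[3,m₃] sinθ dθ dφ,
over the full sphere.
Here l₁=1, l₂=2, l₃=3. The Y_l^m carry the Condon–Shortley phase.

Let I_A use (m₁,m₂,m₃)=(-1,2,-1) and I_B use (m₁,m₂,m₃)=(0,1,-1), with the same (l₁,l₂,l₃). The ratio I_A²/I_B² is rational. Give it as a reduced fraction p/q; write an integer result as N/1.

Shared (l₁,l₂,l₃)=(1,2,3): N and (l;000)² cancel in I_A²/I_B².
A: Δ = 0!·2!·4!/7! = 1/105; Racah Σ t=0..0: t=0:+1/48 = 1/48; ⇒ 3j(1 2 3; -1 2 -1)² = 1/105, sgn +1
B: Δ = 0!·2!·4!/7! = 1/105; Racah Σ t=0..0: t=0:+1/6 = 1/6; ⇒ 3j(1 2 3; 0 1 -1)² = 8/105, sgn +1
I_A²/I_B² = (1/105)/(8/105) = 1/8

1/8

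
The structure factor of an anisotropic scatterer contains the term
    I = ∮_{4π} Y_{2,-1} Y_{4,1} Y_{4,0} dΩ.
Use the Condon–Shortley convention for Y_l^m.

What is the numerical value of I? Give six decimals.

Rules hold: Σm=0, L=10 even, 2≤4≤6.
N = 5·9·9 = 405
Δ = 2!·2!·6!/11! = 1/13860
Racah Σ t=0..2: t=0:+1/192 t=1:−1/36 t=2:+1/192 = -5/288
⇒ 3j(2 4 4; 0 0 0)² = 20/693, sgn -1
Racah Σ t=1..2: t=1:−1/96 t=2:+1/72 = 1/288
⇒ 3j(2 4 4; -1 1 0)² = 1/462, sgn +1
4πI² = N·(3j₀)²·(3jₘ)² = 150/5929
I = -1·√(0.0252994/4π) = -0.04486937

-0.044869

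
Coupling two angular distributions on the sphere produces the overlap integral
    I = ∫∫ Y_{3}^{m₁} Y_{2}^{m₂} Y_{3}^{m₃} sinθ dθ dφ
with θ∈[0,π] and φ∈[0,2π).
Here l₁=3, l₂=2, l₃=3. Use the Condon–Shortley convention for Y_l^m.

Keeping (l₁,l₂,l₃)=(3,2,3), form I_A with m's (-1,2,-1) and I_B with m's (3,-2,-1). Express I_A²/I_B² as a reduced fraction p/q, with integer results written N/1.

Shared (l₁,l₂,l₃)=(3,2,3): N and (l;000)² cancel in I_A²/I_B².
A: Δ = 2!·4!·2!/9! = 1/3780; Racah Σ t=2..2: t=2:+1/16 = 1/16; ⇒ 3j(3 2 3; -1 2 -1)² = 2/35, sgn +1
B: Δ = 2!·4!·2!/9! = 1/3780; Racah Σ t=0..0: t=0:+1/96 = 1/96; ⇒ 3j(3 2 3; 3 -2 -1)² = 1/42, sgn +1
I_A²/I_B² = (2/35)/(1/42) = 12/5

12/5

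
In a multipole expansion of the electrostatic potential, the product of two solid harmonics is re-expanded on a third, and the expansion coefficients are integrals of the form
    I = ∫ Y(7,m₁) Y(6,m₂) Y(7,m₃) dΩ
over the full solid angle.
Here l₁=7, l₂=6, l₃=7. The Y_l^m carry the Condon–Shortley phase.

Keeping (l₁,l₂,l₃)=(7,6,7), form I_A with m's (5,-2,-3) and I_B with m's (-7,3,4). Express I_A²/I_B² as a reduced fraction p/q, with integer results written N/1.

Shared (l₁,l₂,l₃)=(7,6,7): N and (l;000)² cancel in I_A²/I_B².
A: Δ = 6!·8!·6!/21! = 1/2444321880; Racah Σ t=0..2: t=0:+1/49766400 t=1:−1/21772800 t=2:+1/92897280 = -1/66355200; ⇒ 3j(7 6 7; 5 -2 -3)² = 63/8398, sgn -1
B: Δ = 6!·8!·6!/21! = 1/2444321880; Racah Σ t=6..6: t=6:+1/1045094400 = 1/1045094400; ⇒ 3j(7 6 7; -7 3 4)² = 11/646, sgn -1
I_A²/I_B² = (63/8398)/(11/646) = 63/143

63/143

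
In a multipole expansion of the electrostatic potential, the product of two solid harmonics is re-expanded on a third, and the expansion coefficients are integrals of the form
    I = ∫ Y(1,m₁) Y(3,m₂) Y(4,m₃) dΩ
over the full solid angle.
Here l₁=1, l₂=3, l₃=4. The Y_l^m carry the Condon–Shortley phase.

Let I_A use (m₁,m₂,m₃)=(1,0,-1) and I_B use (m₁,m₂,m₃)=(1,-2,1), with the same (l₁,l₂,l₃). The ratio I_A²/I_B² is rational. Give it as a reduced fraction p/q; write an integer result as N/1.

Shared (l₁,l₂,l₃)=(1,3,4): N and (l;000)² cancel in I_A²/I_B².
A: Δ = 0!·2!·6!/9! = 1/252; Racah Σ t=0..0: t=0:+1/72 = 1/72; ⇒ 3j(1 3 4; 1 0 -1)² = 5/126, sgn -1
B: Δ = 0!·2!·6!/9! = 1/252; Racah Σ t=0..0: t=0:+1/240 = 1/240; ⇒ 3j(1 3 4; 1 -2 1)² = 1/84, sgn -1
I_A²/I_B² = (5/126)/(1/84) = 10/3

10/3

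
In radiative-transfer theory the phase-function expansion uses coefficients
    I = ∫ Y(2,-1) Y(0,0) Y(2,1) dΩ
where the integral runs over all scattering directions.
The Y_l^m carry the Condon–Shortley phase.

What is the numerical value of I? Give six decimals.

m-sum 0 ✓  L=4 even ✓  2≤2≤2 ✓
Π(2lᵢ+1) = 5×1×5 = 25
triangle coeff Δ(2,0,2) = 1/5
Σ_t [0,0]: t=0:+1/4 = 1/4
(3j)²=1/5 [(2 0 2; 0 0 0)], sign=+1
Σ_t [0,0]: t=0:+1/6 = 1/6
(3j)²=1/5 [(2 0 2; -1 0 1)], sign=-1
⇒ 4πI² = 1/1
I = (-1)√(1/1/(4π)) = -0.28209479

-0.282095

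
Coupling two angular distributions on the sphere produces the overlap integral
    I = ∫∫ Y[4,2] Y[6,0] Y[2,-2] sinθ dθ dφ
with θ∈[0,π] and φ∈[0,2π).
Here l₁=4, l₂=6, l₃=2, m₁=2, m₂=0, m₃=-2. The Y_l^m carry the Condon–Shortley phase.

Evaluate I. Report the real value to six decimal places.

m-sum 0 ✓  L=12 even ✓  2≤2≤10 ✓
Π(2lᵢ+1) = 9×13×5 = 585
triangle coeff Δ(4,6,2) = 1/6435
Σ_t [4,4]: t=4:+1/2304 = 1/2304
(3j)²=5/143 [(4 6 2; 0 0 0)], sign=+1
Σ_t [2,2]: t=2:+1/34560 = 1/34560
(3j)²=1/429 [(4 6 2; 2 0 -2)], sign=+1
⇒ 4πI² = 75/1573
I = (+1)√(75/1573/(4π)) = 0.06159725

0.061597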